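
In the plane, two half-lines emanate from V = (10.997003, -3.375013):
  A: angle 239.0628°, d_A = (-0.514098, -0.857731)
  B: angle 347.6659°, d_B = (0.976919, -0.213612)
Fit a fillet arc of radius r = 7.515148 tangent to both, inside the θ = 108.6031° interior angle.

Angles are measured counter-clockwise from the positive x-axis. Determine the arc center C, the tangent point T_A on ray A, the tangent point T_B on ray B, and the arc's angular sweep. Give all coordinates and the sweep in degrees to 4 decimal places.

center=(14.6669,-11.8702) T_A=(8.2209,-8.0067) T_B=(16.2722,-4.5285) sweep=71.3969

bisector direction at 293.3644° = (0.396577,-0.918002)
center distance |VC| = r/sin(θ/2) = 7.515148/sin(54.3015°) = 9.253977
C = V + |VC|·bis = (14.6669,-11.8702)
T_A = V + ((C−V)·d_A)·d_A = V + 5.3999·d_A = (8.2209,-8.0067)
T_B = V + ((C−V)·d_B)·d_B = V + 5.3999·d_B = (16.2722,-4.5285)
sweep = 180° − θ = 71.3969°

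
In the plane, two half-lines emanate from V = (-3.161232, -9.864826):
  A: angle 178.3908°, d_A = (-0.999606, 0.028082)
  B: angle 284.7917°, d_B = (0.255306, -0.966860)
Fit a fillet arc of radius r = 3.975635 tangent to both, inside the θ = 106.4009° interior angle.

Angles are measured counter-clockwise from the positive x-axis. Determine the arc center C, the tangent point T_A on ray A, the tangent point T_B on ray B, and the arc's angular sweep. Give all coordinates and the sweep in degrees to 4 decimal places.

bisector direction at 231.5913° = (-0.621267,-0.783599)
center distance |VC| = r/sin(θ/2) = 3.975635/sin(53.2004°) = 4.964976
C = V + |VC|·bis = (-6.2458,-13.7554)
T_A = V + ((C−V)·d_A)·d_A = V + 2.9741·d_A = (-6.1342,-9.7813)
T_B = V + ((C−V)·d_B)·d_B = V + 2.9741·d_B = (-2.4019,-12.7404)
sweep = 180° − θ = 73.5991°

center=(-6.2458,-13.7554) T_A=(-6.1342,-9.7813) T_B=(-2.4019,-12.7404) sweep=73.5991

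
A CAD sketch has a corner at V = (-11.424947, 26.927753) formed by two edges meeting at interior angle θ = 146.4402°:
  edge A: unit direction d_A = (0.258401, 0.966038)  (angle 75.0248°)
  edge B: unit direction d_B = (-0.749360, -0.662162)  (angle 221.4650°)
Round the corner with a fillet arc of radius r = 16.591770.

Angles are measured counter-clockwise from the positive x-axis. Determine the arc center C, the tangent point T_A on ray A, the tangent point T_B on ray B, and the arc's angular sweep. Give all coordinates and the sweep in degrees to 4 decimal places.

bisector direction at 148.2449° = (-0.850305,0.526290)
center distance |VC| = r/sin(θ/2) = 16.591770/sin(73.2201°) = 17.329652
C = V + |VC|·bis = (-26.1604,36.0482)
T_A = V + ((C−V)·d_A)·d_A = V + 5.0030·d_A = (-10.1322,31.7608)
T_B = V + ((C−V)·d_B)·d_B = V + 5.0030·d_B = (-15.1740,23.6150)
sweep = 180° − θ = 33.5598°

center=(-26.1604,36.0482) T_A=(-10.1322,31.7608) T_B=(-15.1740,23.6150) sweep=33.5598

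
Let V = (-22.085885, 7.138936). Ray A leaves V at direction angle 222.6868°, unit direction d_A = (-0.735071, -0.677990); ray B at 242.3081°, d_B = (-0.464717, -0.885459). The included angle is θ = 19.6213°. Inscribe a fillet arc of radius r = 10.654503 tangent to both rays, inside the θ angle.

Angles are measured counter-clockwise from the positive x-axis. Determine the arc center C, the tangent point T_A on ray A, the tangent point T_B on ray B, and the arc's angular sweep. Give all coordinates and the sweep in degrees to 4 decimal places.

center=(-60.1534,-42.4671) T_A=(-67.3771,-34.6352) T_B=(-50.7193,-47.4184) sweep=160.3787

bisector direction at 232.4975° = (-0.608797,-0.793326)
center distance |VC| = r/sin(θ/2) = 10.654503/sin(9.8107°) = 62.529119
C = V + |VC|·bis = (-60.1534,-42.4671)
T_A = V + ((C−V)·d_A)·d_A = V + 61.6147·d_A = (-67.3771,-34.6352)
T_B = V + ((C−V)·d_B)·d_B = V + 61.6147·d_B = (-50.7193,-47.4184)
sweep = 180° − θ = 160.3787°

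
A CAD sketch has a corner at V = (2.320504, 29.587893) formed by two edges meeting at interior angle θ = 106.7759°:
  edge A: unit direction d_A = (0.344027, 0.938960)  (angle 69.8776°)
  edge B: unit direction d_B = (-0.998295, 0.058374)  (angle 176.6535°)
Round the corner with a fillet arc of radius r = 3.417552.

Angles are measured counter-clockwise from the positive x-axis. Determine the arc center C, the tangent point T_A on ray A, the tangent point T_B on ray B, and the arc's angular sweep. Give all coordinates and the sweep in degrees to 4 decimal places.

center=(-0.0149,33.1478) T_A=(3.1941,31.9721) T_B=(-0.2144,29.7361) sweep=73.2241

bisector direction at 123.2656° = (-0.548520,0.836137)
center distance |VC| = r/sin(θ/2) = 3.417552/sin(53.3879°) = 4.257613
C = V + |VC|·bis = (-0.0149,33.1478)
T_A = V + ((C−V)·d_A)·d_A = V + 2.5392·d_A = (3.1941,31.9721)
T_B = V + ((C−V)·d_B)·d_B = V + 2.5392·d_B = (-0.2144,29.7361)
sweep = 180° − θ = 73.2241°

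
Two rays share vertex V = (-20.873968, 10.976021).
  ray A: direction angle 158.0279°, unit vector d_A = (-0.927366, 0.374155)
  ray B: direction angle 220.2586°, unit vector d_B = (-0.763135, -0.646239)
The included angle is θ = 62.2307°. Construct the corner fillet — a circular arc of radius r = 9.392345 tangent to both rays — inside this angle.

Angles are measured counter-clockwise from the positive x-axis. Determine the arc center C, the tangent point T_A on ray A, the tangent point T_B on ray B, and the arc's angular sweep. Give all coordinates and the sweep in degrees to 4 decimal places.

center=(-38.8184,8.0879) T_A=(-35.3042,16.7980) T_B=(-32.7487,0.9203) sweep=117.7693

bisector direction at 189.1432° = (-0.987294,-0.158903)
center distance |VC| = r/sin(θ/2) = 9.392345/sin(31.1153°) = 18.175354
C = V + |VC|·bis = (-38.8184,8.0879)
T_A = V + ((C−V)·d_A)·d_A = V + 15.5604·d_A = (-35.3042,16.7980)
T_B = V + ((C−V)·d_B)·d_B = V + 15.5604·d_B = (-32.7487,0.9203)
sweep = 180° − θ = 117.7693°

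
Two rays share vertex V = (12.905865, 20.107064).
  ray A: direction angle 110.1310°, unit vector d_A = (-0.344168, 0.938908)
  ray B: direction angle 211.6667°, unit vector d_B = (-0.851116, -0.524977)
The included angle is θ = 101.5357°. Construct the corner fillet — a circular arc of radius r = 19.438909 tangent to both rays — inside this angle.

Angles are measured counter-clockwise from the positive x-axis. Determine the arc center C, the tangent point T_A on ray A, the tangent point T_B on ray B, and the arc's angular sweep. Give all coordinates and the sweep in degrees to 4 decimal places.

center=(-10.8082,28.3193) T_A=(7.4432,35.0096) T_B=(-0.6032,11.7745) sweep=78.4643

bisector direction at 160.8989° = (-0.944942,0.327237)
center distance |VC| = r/sin(θ/2) = 19.438909/sin(50.7679°) = 25.095749
C = V + |VC|·bis = (-10.8082,28.3193)
T_A = V + ((C−V)·d_A)·d_A = V + 15.8722·d_A = (7.4432,35.0096)
T_B = V + ((C−V)·d_B)·d_B = V + 15.8722·d_B = (-0.6032,11.7745)
sweep = 180° − θ = 78.4643°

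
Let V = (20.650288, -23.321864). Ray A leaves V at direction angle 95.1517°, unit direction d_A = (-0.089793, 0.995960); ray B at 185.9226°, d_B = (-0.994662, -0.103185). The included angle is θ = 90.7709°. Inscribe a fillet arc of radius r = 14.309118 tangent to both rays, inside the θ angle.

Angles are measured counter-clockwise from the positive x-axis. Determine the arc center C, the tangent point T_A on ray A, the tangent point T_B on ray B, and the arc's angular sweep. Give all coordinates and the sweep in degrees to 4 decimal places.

bisector direction at 140.5371° = (-0.772037,0.635578)
center distance |VC| = r/sin(θ/2) = 14.309118/sin(45.3854°) = 20.101375
C = V + |VC|·bis = (5.1313,-10.5459)
T_A = V + ((C−V)·d_A)·d_A = V + 14.1179·d_A = (19.3826,-9.2610)
T_B = V + ((C−V)·d_B)·d_B = V + 14.1179·d_B = (6.6078,-24.7786)
sweep = 180° − θ = 89.2291°

center=(5.1313,-10.5459) T_A=(19.3826,-9.2610) T_B=(6.6078,-24.7786) sweep=89.2291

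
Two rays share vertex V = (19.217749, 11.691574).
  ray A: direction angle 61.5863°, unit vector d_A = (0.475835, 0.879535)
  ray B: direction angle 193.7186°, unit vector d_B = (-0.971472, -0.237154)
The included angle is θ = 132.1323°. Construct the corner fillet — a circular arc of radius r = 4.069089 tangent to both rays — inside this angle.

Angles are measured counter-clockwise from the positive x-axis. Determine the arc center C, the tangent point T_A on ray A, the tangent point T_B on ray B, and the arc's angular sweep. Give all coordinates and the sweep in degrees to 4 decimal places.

center=(16.4982,15.2163) T_A=(20.0771,13.2801) T_B=(17.4632,11.2633) sweep=47.8677

bisector direction at 127.6524° = (-0.610870,0.791731)
center distance |VC| = r/sin(θ/2) = 4.069089/sin(66.0661°) = 4.451887
C = V + |VC|·bis = (16.4982,15.2163)
T_A = V + ((C−V)·d_A)·d_A = V + 1.8060·d_A = (20.0771,13.2801)
T_B = V + ((C−V)·d_B)·d_B = V + 1.8060·d_B = (17.4632,11.2633)
sweep = 180° − θ = 47.8677°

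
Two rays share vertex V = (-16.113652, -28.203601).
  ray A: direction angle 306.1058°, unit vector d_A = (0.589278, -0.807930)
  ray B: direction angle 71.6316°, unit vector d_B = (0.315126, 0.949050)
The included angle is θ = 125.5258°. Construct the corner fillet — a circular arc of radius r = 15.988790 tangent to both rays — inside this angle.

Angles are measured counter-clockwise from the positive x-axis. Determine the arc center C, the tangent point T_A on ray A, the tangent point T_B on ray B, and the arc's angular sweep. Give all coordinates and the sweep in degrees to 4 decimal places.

bisector direction at 8.8687° = (0.988044,0.154171)
center distance |VC| = r/sin(θ/2) = 15.988790/sin(62.7629°) = 17.982709
C = V + |VC|·bis = (1.6541,-25.4312)
T_A = V + ((C−V)·d_A)·d_A = V + 8.2302·d_A = (-11.2638,-34.8530)
T_B = V + ((C−V)·d_B)·d_B = V + 8.2302·d_B = (-13.5201,-20.3927)
sweep = 180° − θ = 54.4742°

center=(1.6541,-25.4312) T_A=(-11.2638,-34.8530) T_B=(-13.5201,-20.3927) sweep=54.4742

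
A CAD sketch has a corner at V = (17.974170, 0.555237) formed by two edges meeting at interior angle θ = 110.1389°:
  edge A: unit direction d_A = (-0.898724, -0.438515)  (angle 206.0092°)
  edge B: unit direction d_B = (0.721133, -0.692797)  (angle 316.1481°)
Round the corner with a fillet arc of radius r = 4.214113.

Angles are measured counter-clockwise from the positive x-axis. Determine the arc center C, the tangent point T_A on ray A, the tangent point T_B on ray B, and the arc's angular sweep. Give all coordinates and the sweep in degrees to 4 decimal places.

center=(17.1770,-4.5227) T_A=(15.3291,-0.7354) T_B=(20.0966,-1.4838) sweep=69.8611

bisector direction at 261.0786° = (-0.155079,-0.987902)
center distance |VC| = r/sin(θ/2) = 4.214113/sin(55.0695°) = 5.140123
C = V + |VC|·bis = (17.1770,-4.5227)
T_A = V + ((C−V)·d_A)·d_A = V + 2.9431·d_A = (15.3291,-0.7354)
T_B = V + ((C−V)·d_B)·d_B = V + 2.9431·d_B = (20.0966,-1.4838)
sweep = 180° − θ = 69.8611°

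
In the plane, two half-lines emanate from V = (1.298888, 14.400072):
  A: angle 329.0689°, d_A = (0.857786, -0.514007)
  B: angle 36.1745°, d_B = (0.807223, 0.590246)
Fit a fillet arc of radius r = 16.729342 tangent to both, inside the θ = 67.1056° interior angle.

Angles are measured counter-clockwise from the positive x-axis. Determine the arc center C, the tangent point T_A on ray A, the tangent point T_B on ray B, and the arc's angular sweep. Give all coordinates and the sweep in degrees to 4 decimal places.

bisector direction at 2.6217° = (0.998953,0.045741)
center distance |VC| = r/sin(θ/2) = 16.729342/sin(33.5528°) = 30.268110
C = V + |VC|·bis = (31.5353,15.7846)
T_A = V + ((C−V)·d_A)·d_A = V + 25.2247·d_A = (22.9363,1.4344)
T_B = V + ((C−V)·d_B)·d_B = V + 25.2247·d_B = (21.6609,29.2889)
sweep = 180° − θ = 112.8944°

center=(31.5353,15.7846) T_A=(22.9363,1.4344) T_B=(21.6609,29.2889) sweep=112.8944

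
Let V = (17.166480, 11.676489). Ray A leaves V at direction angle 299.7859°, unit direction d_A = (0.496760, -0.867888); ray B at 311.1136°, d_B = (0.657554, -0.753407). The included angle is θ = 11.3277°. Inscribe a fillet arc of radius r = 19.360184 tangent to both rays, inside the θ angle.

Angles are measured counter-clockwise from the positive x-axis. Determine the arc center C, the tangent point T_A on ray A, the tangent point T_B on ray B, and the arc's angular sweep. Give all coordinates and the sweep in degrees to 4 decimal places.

bisector direction at 305.4498° = (0.579989,-0.814624)
center distance |VC| = r/sin(θ/2) = 19.360184/sin(5.6639°) = 196.167886
C = V + |VC|·bis = (130.9416,-148.1267)
T_A = V + ((C−V)·d_A)·d_A = V + 195.2102·d_A = (114.1392,-157.7440)
T_B = V + ((C−V)·d_B)·d_B = V + 195.2102·d_B = (145.5277,-135.3963)
sweep = 180° − θ = 168.6723°

center=(130.9416,-148.1267) T_A=(114.1392,-157.7440) T_B=(145.5277,-135.3963) sweep=168.6723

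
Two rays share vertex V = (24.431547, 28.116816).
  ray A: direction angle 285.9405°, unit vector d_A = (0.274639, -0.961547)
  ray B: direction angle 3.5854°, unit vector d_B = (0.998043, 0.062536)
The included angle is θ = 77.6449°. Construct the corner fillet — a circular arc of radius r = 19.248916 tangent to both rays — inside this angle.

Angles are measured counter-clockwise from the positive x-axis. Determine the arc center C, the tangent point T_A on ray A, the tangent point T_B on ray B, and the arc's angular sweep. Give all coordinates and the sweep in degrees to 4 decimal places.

center=(49.5101,10.4015) T_A=(31.0014,5.1150) T_B=(48.3063,29.6128) sweep=102.3551

bisector direction at 324.7629° = (0.816772,-0.576961)
center distance |VC| = r/sin(θ/2) = 19.248916/sin(38.8225°) = 30.704476
C = V + |VC|·bis = (49.5101,10.4015)
T_A = V + ((C−V)·d_A)·d_A = V + 23.9216·d_A = (31.0014,5.1150)
T_B = V + ((C−V)·d_B)·d_B = V + 23.9216·d_B = (48.3063,29.6128)
sweep = 180° − θ = 102.3551°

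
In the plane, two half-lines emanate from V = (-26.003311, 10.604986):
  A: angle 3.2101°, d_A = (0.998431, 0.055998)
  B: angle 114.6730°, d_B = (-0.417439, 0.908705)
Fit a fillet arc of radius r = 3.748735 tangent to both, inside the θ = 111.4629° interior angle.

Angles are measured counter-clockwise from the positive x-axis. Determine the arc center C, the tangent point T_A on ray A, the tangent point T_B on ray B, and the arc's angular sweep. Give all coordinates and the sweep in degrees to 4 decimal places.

bisector direction at 58.9416° = (0.515912,0.856641)
center distance |VC| = r/sin(θ/2) = 3.748735/sin(55.7315°) = 4.536182
C = V + |VC|·bis = (-23.6630,14.4909)
T_A = V + ((C−V)·d_A)·d_A = V + 2.5542·d_A = (-23.4531,10.7480)
T_B = V + ((C−V)·d_B)·d_B = V + 2.5542·d_B = (-27.0695,12.9260)
sweep = 180° − θ = 68.5371°

center=(-23.6630,14.4909) T_A=(-23.4531,10.7480) T_B=(-27.0695,12.9260) sweep=68.5371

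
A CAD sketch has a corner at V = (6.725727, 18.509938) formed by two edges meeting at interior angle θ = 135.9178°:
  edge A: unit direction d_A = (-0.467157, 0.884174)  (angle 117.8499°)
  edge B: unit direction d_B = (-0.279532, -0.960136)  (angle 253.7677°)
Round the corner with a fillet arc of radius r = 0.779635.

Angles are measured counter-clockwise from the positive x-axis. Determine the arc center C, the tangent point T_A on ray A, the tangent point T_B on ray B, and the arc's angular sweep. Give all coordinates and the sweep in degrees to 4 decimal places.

bisector direction at 185.8088° = (-0.994865,-0.101209)
center distance |VC| = r/sin(θ/2) = 0.779635/sin(67.9589°) = 0.841107
C = V + |VC|·bis = (5.8889,18.4248)
T_A = V + ((C−V)·d_A)·d_A = V + 0.3156·d_A = (6.5783,18.7890)
T_B = V + ((C−V)·d_B)·d_B = V + 0.3156·d_B = (6.6375,18.2069)
sweep = 180° − θ = 44.0822°

center=(5.8889,18.4248) T_A=(6.5783,18.7890) T_B=(6.6375,18.2069) sweep=44.0822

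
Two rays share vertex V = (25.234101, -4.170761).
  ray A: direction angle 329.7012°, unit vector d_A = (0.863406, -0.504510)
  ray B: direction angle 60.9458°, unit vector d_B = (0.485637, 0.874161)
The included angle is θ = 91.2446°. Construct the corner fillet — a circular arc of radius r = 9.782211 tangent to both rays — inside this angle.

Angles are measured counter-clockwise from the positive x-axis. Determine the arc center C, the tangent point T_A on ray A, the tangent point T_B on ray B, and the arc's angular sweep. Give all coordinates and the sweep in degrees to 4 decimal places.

center=(38.4338,-0.5539) T_A=(33.4986,-8.9999) T_B=(29.8826,4.1967) sweep=88.7554

bisector direction at 15.3235° = (0.964449,0.264269)
center distance |VC| = r/sin(θ/2) = 9.782211/sin(45.6223°) = 13.686296
C = V + |VC|·bis = (38.4338,-0.5539)
T_A = V + ((C−V)·d_A)·d_A = V + 9.5720·d_A = (33.4986,-8.9999)
T_B = V + ((C−V)·d_B)·d_B = V + 9.5720·d_B = (29.8826,4.1967)
sweep = 180° − θ = 88.7554°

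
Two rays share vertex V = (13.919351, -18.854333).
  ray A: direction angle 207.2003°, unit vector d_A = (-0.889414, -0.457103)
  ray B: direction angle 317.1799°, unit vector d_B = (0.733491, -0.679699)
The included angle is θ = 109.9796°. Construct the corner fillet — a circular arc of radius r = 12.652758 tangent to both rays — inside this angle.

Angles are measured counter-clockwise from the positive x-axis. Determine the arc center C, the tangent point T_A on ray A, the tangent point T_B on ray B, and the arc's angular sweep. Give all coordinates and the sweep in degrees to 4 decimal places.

bisector direction at 262.1901° = (-0.135887,-0.990724)
center distance |VC| = r/sin(θ/2) = 12.652758/sin(54.9898°) = 15.448091
C = V + |VC|·bis = (11.8202,-34.1591)
T_A = V + ((C−V)·d_A)·d_A = V + 8.8629·d_A = (6.0366,-22.9056)
T_B = V + ((C−V)·d_B)·d_B = V + 8.8629·d_B = (20.4202,-24.8784)
sweep = 180° − θ = 70.0204°

center=(11.8202,-34.1591) T_A=(6.0366,-22.9056) T_B=(20.4202,-24.8784) sweep=70.0204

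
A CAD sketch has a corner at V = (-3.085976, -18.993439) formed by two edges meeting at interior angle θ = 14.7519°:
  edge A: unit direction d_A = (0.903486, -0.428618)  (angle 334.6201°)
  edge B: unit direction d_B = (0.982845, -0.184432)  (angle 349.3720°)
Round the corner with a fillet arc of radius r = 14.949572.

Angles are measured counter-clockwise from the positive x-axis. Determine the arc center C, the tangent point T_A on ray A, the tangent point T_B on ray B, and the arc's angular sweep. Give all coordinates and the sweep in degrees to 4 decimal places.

center=(107.6606,-54.9856) T_A=(101.2529,-68.4923) T_B=(110.4178,-40.2925) sweep=165.2481

bisector direction at 341.9961° = (0.951035,-0.309083)
center distance |VC| = r/sin(θ/2) = 14.949572/sin(7.3759°) = 116.448435
C = V + |VC|·bis = (107.6606,-54.9856)
T_A = V + ((C−V)·d_A)·d_A = V + 115.4848·d_A = (101.2529,-68.4923)
T_B = V + ((C−V)·d_B)·d_B = V + 115.4848·d_B = (110.4178,-40.2925)
sweep = 180° − θ = 165.2481°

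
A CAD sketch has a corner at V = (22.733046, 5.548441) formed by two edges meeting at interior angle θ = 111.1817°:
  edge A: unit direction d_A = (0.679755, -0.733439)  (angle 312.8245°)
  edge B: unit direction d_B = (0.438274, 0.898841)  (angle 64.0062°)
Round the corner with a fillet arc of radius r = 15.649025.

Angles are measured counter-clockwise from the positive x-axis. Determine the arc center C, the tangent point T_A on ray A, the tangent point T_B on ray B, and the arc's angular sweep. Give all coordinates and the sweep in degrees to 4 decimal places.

bisector direction at 8.4154° = (0.989233,0.146348)
center distance |VC| = r/sin(θ/2) = 15.649025/sin(55.5909°) = 18.967980
C = V + |VC|·bis = (41.4968,8.3244)
T_A = V + ((C−V)·d_A)·d_A = V + 10.7188·d_A = (30.0192,-2.3131)
T_B = V + ((C−V)·d_B)·d_B = V + 10.7188·d_B = (27.4308,15.1829)
sweep = 180° − θ = 68.8183°

center=(41.4968,8.3244) T_A=(30.0192,-2.3131) T_B=(27.4308,15.1829) sweep=68.8183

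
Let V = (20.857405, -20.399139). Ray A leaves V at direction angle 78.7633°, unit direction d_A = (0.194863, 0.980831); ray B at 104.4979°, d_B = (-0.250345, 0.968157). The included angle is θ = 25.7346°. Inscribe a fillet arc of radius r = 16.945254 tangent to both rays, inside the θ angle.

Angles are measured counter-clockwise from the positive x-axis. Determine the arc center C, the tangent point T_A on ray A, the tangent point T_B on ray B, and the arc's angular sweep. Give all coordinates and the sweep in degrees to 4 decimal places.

bisector direction at 91.6306° = (-0.028455,0.999595)
center distance |VC| = r/sin(θ/2) = 16.945254/sin(12.8673°) = 76.092181
C = V + |VC|·bis = (18.6922,55.6622)
T_A = V + ((C−V)·d_A)·d_A = V + 74.1814·d_A = (35.3126,52.3602)
T_B = V + ((C−V)·d_B)·d_B = V + 74.1814·d_B = (2.2865,51.4201)
sweep = 180° − θ = 154.2654°

center=(18.6922,55.6622) T_A=(35.3126,52.3602) T_B=(2.2865,51.4201) sweep=154.2654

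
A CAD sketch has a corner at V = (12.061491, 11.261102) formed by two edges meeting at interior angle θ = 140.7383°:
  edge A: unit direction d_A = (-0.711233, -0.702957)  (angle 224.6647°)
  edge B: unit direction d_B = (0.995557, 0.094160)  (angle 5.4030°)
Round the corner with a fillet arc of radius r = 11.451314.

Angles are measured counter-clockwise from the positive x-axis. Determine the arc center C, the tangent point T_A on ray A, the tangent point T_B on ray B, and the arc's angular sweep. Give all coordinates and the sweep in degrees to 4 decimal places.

center=(17.2062,0.2453) T_A=(9.1564,8.3898) T_B=(16.1279,11.6457) sweep=39.2617

bisector direction at 295.0339° = (0.423154,-0.906058)
center distance |VC| = r/sin(θ/2) = 11.451314/sin(70.3692°) = 12.157976
C = V + |VC|·bis = (17.2062,0.2453)
T_A = V + ((C−V)·d_A)·d_A = V + 4.0846·d_A = (9.1564,8.3898)
T_B = V + ((C−V)·d_B)·d_B = V + 4.0846·d_B = (16.1279,11.6457)
sweep = 180° − θ = 39.2617°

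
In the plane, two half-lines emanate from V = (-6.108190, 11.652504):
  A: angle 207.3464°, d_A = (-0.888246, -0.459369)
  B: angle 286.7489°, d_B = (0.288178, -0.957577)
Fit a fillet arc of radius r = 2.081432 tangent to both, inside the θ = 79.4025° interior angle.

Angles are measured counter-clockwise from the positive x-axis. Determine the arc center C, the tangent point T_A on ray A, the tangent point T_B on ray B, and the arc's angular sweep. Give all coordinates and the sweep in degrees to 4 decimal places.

bisector direction at 247.0476° = (-0.389965,-0.920829)
center distance |VC| = r/sin(θ/2) = 2.081432/sin(39.7013°) = 3.258425
C = V + |VC|·bis = (-7.3789,8.6520)
T_A = V + ((C−V)·d_A)·d_A = V + 2.5070·d_A = (-8.3350,10.5009)
T_B = V + ((C−V)·d_B)·d_B = V + 2.5070·d_B = (-5.3857,9.2519)
sweep = 180° − θ = 100.5975°

center=(-7.3789,8.6520) T_A=(-8.3350,10.5009) T_B=(-5.3857,9.2519) sweep=100.5975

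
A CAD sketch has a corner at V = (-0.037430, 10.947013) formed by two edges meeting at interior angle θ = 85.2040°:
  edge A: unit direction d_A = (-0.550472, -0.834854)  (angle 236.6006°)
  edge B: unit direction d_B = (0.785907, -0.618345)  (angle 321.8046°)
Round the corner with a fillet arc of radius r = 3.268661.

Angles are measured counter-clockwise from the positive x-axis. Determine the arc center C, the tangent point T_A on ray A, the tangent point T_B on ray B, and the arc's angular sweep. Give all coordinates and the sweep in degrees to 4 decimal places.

center=(0.7348,6.1803) T_A=(-1.9940,7.9796) T_B=(2.7560,8.7492) sweep=94.7960

bisector direction at 279.2026° = (0.159926,-0.987129)
center distance |VC| = r/sin(θ/2) = 3.268661/sin(42.6020°) = 4.828857
C = V + |VC|·bis = (0.7348,6.1803)
T_A = V + ((C−V)·d_A)·d_A = V + 3.5544·d_A = (-1.9940,7.9796)
T_B = V + ((C−V)·d_B)·d_B = V + 3.5544·d_B = (2.7560,8.7492)
sweep = 180° − θ = 94.7960°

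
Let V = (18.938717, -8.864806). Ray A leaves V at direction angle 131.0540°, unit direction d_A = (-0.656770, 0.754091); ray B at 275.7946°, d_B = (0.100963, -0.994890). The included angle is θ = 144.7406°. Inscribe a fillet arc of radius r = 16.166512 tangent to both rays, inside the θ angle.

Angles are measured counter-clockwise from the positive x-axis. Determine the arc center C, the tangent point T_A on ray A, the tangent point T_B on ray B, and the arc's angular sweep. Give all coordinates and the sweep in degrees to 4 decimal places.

center=(3.3735,-15.6083) T_A=(15.5645,-4.9906) T_B=(19.4574,-13.9761) sweep=35.2594

bisector direction at 203.4243° = (-0.917586,-0.397537)
center distance |VC| = r/sin(θ/2) = 16.166512/sin(72.3703°) = 16.963209
C = V + |VC|·bis = (3.3735,-15.6083)
T_A = V + ((C−V)·d_A)·d_A = V + 5.1375·d_A = (15.5645,-4.9906)
T_B = V + ((C−V)·d_B)·d_B = V + 5.1375·d_B = (19.4574,-13.9761)
sweep = 180° − θ = 35.2594°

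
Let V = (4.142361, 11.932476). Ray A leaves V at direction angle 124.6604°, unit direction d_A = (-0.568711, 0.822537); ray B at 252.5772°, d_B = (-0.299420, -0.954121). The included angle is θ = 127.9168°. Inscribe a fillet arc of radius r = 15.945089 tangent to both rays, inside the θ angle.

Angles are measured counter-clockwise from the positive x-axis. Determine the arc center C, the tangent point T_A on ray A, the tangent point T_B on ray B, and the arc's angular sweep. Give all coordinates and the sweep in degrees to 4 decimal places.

bisector direction at 188.6188° = (-0.988707,-0.149860)
center distance |VC| = r/sin(θ/2) = 15.945089/sin(63.9584°) = 17.746826
C = V + |VC|·bis = (-13.4041,9.2729)
T_A = V + ((C−V)·d_A)·d_A = V + 7.7913·d_A = (-0.2886,18.3411)
T_B = V + ((C−V)·d_B)·d_B = V + 7.7913·d_B = (1.8095,4.4987)
sweep = 180° − θ = 52.0832°

center=(-13.4041,9.2729) T_A=(-0.2886,18.3411) T_B=(1.8095,4.4987) sweep=52.0832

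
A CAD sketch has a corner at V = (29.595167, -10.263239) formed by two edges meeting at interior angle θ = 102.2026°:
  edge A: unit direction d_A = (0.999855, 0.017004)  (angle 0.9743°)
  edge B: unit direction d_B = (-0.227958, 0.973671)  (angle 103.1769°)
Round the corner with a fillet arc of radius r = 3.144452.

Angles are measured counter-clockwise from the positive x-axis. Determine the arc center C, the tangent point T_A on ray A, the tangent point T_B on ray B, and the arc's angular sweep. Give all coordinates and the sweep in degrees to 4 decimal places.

bisector direction at 52.0756° = (0.614621,0.788822)
center distance |VC| = r/sin(θ/2) = 3.144452/sin(51.1013°) = 4.040375
C = V + |VC|·bis = (32.0785,-7.0761)
T_A = V + ((C−V)·d_A)·d_A = V + 2.5371·d_A = (32.1319,-10.2201)
T_B = V + ((C−V)·d_B)·d_B = V + 2.5371·d_B = (29.0168,-7.7929)
sweep = 180° − θ = 77.7974°

center=(32.0785,-7.0761) T_A=(32.1319,-10.2201) T_B=(29.0168,-7.7929) sweep=77.7974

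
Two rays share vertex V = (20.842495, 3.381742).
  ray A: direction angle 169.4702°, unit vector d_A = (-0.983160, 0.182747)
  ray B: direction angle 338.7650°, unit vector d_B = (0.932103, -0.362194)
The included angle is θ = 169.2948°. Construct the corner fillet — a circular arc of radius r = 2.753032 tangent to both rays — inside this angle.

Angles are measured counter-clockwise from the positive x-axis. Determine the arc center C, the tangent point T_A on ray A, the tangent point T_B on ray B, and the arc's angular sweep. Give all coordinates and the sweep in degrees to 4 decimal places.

center=(20.0858,0.7222) T_A=(20.5889,3.4289) T_B=(21.0829,3.2883) sweep=10.7052

bisector direction at 254.1176° = (-0.273664,-0.961825)
center distance |VC| = r/sin(θ/2) = 2.753032/sin(84.6474°) = 2.765089
C = V + |VC|·bis = (20.0858,0.7222)
T_A = V + ((C−V)·d_A)·d_A = V + 0.2579·d_A = (20.5889,3.4289)
T_B = V + ((C−V)·d_B)·d_B = V + 0.2579·d_B = (21.0829,3.2883)
sweep = 180° − θ = 10.7052°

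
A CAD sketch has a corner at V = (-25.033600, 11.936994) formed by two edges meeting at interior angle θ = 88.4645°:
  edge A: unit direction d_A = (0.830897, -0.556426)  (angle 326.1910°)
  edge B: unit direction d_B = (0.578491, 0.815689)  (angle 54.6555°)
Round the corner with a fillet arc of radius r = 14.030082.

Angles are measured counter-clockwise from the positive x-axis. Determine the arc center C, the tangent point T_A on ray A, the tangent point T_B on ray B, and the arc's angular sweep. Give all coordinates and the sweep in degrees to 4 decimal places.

center=(-5.2527,15.5758) T_A=(-13.0594,3.9182) T_B=(-16.6968,23.6921) sweep=91.5355

bisector direction at 10.4232° = (0.983498,0.180918)
center distance |VC| = r/sin(θ/2) = 14.030082/sin(44.2323°) = 20.112837
C = V + |VC|·bis = (-5.2527,15.5758)
T_A = V + ((C−V)·d_A)·d_A = V + 14.4112·d_A = (-13.0594,3.9182)
T_B = V + ((C−V)·d_B)·d_B = V + 14.4112·d_B = (-16.6968,23.6921)
sweep = 180° − θ = 91.5355°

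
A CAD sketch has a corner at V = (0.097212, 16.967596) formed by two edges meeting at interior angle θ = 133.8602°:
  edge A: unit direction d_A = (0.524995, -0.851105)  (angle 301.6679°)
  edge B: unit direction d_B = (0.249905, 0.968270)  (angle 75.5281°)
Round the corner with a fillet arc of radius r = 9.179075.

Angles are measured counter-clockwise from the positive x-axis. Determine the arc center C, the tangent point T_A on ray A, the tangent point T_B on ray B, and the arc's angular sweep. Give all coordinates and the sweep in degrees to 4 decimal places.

center=(9.9620,18.4592) T_A=(2.1497,13.6402) T_B=(1.0742,20.7531) sweep=46.1398

bisector direction at 8.5980° = (0.988762,0.149501)
center distance |VC| = r/sin(θ/2) = 9.179075/sin(66.9301°) = 9.976957
C = V + |VC|·bis = (9.9620,18.4592)
T_A = V + ((C−V)·d_A)·d_A = V + 3.9095·d_A = (2.1497,13.6402)
T_B = V + ((C−V)·d_B)·d_B = V + 3.9095·d_B = (1.0742,20.7531)
sweep = 180° − θ = 46.1398°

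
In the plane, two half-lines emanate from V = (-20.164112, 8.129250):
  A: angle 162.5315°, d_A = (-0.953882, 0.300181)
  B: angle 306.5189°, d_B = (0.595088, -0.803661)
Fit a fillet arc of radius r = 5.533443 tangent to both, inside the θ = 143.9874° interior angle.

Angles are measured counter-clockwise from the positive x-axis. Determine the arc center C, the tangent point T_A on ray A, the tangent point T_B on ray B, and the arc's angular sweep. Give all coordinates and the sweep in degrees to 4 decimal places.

center=(-23.5408,3.3909) T_A=(-21.8798,8.6692) T_B=(-19.0938,6.6838) sweep=36.0126

bisector direction at 234.5252° = (-0.580345,-0.814371)
center distance |VC| = r/sin(θ/2) = 5.533443/sin(71.9937°) = 5.818414
C = V + |VC|·bis = (-23.5408,3.3909)
T_A = V + ((C−V)·d_A)·d_A = V + 1.7986·d_A = (-21.8798,8.6692)
T_B = V + ((C−V)·d_B)·d_B = V + 1.7986·d_B = (-19.0938,6.6838)
sweep = 180° − θ = 36.0126°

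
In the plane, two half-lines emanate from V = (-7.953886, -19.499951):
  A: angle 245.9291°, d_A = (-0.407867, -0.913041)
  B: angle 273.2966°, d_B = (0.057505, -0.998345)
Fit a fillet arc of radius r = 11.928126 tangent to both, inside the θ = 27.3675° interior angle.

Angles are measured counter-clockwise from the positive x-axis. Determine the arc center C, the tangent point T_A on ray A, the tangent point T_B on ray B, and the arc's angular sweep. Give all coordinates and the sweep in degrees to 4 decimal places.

bisector direction at 259.6128° = (-0.180299,-0.983612)
center distance |VC| = r/sin(θ/2) = 11.928126/sin(13.6837°) = 50.422706
C = V + |VC|·bis = (-17.0450,-69.0963)
T_A = V + ((C−V)·d_A)·d_A = V + 48.9915·d_A = (-27.9359,-64.2312)
T_B = V + ((C−V)·d_B)·d_B = V + 48.9915·d_B = (-5.1366,-68.4104)
sweep = 180° − θ = 152.6325°

center=(-17.0450,-69.0963) T_A=(-27.9359,-64.2312) T_B=(-5.1366,-68.4104) sweep=152.6325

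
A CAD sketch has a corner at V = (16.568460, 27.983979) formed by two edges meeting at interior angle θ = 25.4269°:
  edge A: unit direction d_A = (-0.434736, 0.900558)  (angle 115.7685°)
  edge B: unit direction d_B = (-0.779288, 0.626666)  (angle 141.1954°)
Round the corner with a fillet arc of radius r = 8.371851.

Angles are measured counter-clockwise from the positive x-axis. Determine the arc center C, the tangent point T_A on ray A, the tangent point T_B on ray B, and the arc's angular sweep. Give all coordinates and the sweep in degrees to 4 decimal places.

center=(-7.1032,57.7625) T_A=(0.4362,61.4021) T_B=(-12.3495,51.2384) sweep=154.5731

bisector direction at 128.4820° = (-0.622268,0.782804)
center distance |VC| = r/sin(θ/2) = 8.371851/sin(12.7134°) = 38.040865
C = V + |VC|·bis = (-7.1032,57.7625)
T_A = V + ((C−V)·d_A)·d_A = V + 37.1082·d_A = (0.4362,61.4021)
T_B = V + ((C−V)·d_B)·d_B = V + 37.1082·d_B = (-12.3495,51.2384)
sweep = 180° − θ = 154.5731°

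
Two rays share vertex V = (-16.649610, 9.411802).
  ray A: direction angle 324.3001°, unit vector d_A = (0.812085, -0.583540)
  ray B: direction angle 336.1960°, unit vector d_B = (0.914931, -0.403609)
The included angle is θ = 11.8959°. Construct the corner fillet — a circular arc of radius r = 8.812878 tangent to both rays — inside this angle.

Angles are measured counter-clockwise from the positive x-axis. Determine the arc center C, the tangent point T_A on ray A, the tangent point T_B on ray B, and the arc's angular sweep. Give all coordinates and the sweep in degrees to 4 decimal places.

bisector direction at 330.2480° = (0.868182,-0.496246)
center distance |VC| = r/sin(θ/2) = 8.812878/sin(5.9479°) = 85.045906
C = V + |VC|·bis = (57.1857,-32.7919)
T_A = V + ((C−V)·d_A)·d_A = V + 84.5881·d_A = (52.0430,-39.9487)
T_B = V + ((C−V)·d_B)·d_B = V + 84.5881·d_B = (60.7427,-24.7287)
sweep = 180° − θ = 168.1041°

center=(57.1857,-32.7919) T_A=(52.0430,-39.9487) T_B=(60.7427,-24.7287) sweep=168.1041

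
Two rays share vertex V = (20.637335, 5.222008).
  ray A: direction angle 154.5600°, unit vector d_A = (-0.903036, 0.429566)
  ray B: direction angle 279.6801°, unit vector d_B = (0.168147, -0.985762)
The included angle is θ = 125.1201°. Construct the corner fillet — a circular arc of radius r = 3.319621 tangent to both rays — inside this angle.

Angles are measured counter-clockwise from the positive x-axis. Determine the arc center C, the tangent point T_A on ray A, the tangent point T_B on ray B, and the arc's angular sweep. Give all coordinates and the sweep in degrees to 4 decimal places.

bisector direction at 217.1200° = (-0.797373,-0.603487)
center distance |VC| = r/sin(θ/2) = 3.319621/sin(62.5600°) = 3.740442
C = V + |VC|·bis = (17.6548,2.9647)
T_A = V + ((C−V)·d_A)·d_A = V + 1.7237·d_A = (19.0808,5.9624)
T_B = V + ((C−V)·d_B)·d_B = V + 1.7237·d_B = (20.9272,3.5229)
sweep = 180° − θ = 54.8799°

center=(17.6548,2.9647) T_A=(19.0808,5.9624) T_B=(20.9272,3.5229) sweep=54.8799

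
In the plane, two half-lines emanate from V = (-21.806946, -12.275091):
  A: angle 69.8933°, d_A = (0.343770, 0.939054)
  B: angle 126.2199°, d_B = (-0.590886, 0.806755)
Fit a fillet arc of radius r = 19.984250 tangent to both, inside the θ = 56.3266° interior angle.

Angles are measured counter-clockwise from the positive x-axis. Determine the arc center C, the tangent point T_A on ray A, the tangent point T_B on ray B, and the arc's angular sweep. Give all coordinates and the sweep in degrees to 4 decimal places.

center=(-27.7411,29.6478) T_A=(-8.9748,22.7778) T_B=(-43.8635,17.8394) sweep=123.6734

bisector direction at 98.0566° = (-0.140151,0.990130)
center distance |VC| = r/sin(θ/2) = 19.984250/sin(28.1633°) = 42.340754
C = V + |VC|·bis = (-27.7411,29.6478)
T_A = V + ((C−V)·d_A)·d_A = V + 37.3279·d_A = (-8.9748,22.7778)
T_B = V + ((C−V)·d_B)·d_B = V + 37.3279·d_B = (-43.8635,17.8394)
sweep = 180° − θ = 123.6734°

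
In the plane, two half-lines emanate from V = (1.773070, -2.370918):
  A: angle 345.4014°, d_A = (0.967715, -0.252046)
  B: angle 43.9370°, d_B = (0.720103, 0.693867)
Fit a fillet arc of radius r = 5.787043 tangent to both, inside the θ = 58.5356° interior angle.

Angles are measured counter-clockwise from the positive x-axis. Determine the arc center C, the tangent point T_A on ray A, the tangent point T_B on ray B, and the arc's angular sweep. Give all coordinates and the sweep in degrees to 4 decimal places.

bisector direction at 14.6692° = (0.967404,0.253238)
center distance |VC| = r/sin(θ/2) = 5.787043/sin(29.2678°) = 11.837051
C = V + |VC|·bis = (13.2243,0.6267)
T_A = V + ((C−V)·d_A)·d_A = V + 10.3260·d_A = (11.7657,-4.9735)
T_B = V + ((C−V)·d_B)·d_B = V + 10.3260·d_B = (9.2088,4.7939)
sweep = 180° − θ = 121.4644°

center=(13.2243,0.6267) T_A=(11.7657,-4.9735) T_B=(9.2088,4.7939) sweep=121.4644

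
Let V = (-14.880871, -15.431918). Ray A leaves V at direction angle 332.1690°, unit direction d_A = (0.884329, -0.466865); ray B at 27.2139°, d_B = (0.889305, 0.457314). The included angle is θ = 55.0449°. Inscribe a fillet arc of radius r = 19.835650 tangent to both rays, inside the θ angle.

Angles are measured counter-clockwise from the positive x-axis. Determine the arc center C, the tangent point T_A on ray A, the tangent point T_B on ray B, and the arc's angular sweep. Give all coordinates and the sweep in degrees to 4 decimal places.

bisector direction at 359.6914° = (0.999985,-0.005385)
center distance |VC| = r/sin(θ/2) = 19.835650/sin(27.5224°) = 42.925376
C = V + |VC|·bis = (28.0439,-15.6631)
T_A = V + ((C−V)·d_A)·d_A = V + 38.0675·d_A = (18.7833,-33.2043)
T_B = V + ((C−V)·d_B)·d_B = V + 38.0675·d_B = (18.9728,1.9769)
sweep = 180° − θ = 124.9551°

center=(28.0439,-15.6631) T_A=(18.7833,-33.2043) T_B=(18.9728,1.9769) sweep=124.9551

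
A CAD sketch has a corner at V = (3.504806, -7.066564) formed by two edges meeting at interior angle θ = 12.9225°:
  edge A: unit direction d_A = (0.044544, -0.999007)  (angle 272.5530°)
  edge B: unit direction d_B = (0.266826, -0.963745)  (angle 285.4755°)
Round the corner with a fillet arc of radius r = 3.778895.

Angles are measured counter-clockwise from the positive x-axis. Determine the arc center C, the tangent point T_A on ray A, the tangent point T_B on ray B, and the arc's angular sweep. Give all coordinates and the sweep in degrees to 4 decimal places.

center=(8.7663,-40.2327) T_A=(4.9911,-40.4010) T_B=(12.4081,-39.2244) sweep=167.0775

bisector direction at 279.0143° = (0.156680,-0.987649)
center distance |VC| = r/sin(θ/2) = 3.778895/sin(6.4612°) = 33.580859
C = V + |VC|·bis = (8.7663,-40.2327)
T_A = V + ((C−V)·d_A)·d_A = V + 33.3676·d_A = (4.9911,-40.4010)
T_B = V + ((C−V)·d_B)·d_B = V + 33.3676·d_B = (12.4081,-39.2244)
sweep = 180° − θ = 167.0775°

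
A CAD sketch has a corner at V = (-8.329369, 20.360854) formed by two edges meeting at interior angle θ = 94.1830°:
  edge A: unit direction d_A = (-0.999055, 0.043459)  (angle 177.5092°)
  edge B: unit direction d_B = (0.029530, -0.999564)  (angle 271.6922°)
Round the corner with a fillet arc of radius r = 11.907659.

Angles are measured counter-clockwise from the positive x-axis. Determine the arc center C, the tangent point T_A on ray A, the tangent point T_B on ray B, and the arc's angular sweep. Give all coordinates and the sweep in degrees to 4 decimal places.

center=(-19.9050,8.9455) T_A=(-19.3875,20.8419) T_B=(-8.0025,9.2971) sweep=85.8170

bisector direction at 224.6007° = (-0.712017,-0.702162)
center distance |VC| = r/sin(θ/2) = 11.907659/sin(47.0915°) = 16.257479
C = V + |VC|·bis = (-19.9050,8.9455)
T_A = V + ((C−V)·d_A)·d_A = V + 11.0686·d_A = (-19.3875,20.8419)
T_B = V + ((C−V)·d_B)·d_B = V + 11.0686·d_B = (-8.0025,9.2971)
sweep = 180° − θ = 85.8170°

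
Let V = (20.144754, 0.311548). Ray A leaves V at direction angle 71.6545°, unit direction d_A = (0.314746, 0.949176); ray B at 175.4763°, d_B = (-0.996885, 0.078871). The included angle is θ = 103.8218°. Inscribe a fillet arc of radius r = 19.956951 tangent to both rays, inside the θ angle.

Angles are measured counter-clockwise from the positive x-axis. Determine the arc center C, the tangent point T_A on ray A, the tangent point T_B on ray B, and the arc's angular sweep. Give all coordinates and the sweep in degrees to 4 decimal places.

bisector direction at 123.5654° = (-0.552888,0.833255)
center distance |VC| = r/sin(θ/2) = 19.956951/sin(51.9109°) = 25.356572
C = V + |VC|·bis = (6.1254,21.4400)
T_A = V + ((C−V)·d_A)·d_A = V + 15.6421·d_A = (25.0681,15.1587)
T_B = V + ((C−V)·d_B)·d_B = V + 15.6421·d_B = (4.5514,1.5453)
sweep = 180° − θ = 76.1782°

center=(6.1254,21.4400) T_A=(25.0681,15.1587) T_B=(4.5514,1.5453) sweep=76.1782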